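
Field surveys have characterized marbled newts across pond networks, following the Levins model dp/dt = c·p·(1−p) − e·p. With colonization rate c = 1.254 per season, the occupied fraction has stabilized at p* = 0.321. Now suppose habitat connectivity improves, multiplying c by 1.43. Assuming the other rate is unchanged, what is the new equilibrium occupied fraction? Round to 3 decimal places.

0.525

Balance c(1−p*) = e gives e = 1.254×(1 − 0.32100) = 0.85147.
New p* = 1 − e/c = 1 − 0.85147/1.79322 = 0.52517.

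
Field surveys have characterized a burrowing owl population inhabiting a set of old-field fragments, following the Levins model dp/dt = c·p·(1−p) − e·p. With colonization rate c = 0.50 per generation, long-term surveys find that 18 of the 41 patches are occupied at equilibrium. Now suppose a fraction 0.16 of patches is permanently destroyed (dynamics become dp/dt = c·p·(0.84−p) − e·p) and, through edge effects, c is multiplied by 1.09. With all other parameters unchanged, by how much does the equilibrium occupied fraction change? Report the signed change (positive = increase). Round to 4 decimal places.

-0.1137

Observed p* = 18/41 = 0.43902.
Balance c(1−p*) = e gives e = 0.50×(1 − 0.43902) = 0.28049.
New p* = 0.84 − e/c = 0.84 − 0.28049/0.54500 = 0.32534.
Δp* = 0.32534 − 0.43902 = -0.11368.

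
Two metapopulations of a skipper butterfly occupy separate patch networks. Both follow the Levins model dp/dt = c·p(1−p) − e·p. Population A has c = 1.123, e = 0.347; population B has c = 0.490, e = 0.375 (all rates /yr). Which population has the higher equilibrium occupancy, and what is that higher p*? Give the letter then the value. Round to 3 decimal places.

A, 0.691

A: p*_A = 1 − 0.347/1.123 = 0.6910.
B: p*_B = 1 − 0.375/0.490 = 0.2347.
A is higher at 0.6910.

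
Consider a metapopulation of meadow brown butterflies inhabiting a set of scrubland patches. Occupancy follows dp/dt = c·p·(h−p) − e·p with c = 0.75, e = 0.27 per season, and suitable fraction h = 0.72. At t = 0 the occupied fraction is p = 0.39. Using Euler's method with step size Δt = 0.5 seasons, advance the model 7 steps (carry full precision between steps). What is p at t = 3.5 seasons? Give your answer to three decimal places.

0.370

Update rule: p ← p + [c·p·(h−p) − e·p]·Δt with Δt = 0.5.
p: 0.39000 → 0.38561  (Δp = -0.00439)
p: 0.38561 → 0.38191  (Δp = -0.00370)
p: 0.38191 → 0.37877  (Δp = -0.00314)
p: 0.37877 → 0.37610  (Δp = -0.00267)
p: 0.37610 → 0.37383  (Δp = -0.00227)
p: 0.37383 → 0.37189  (Δp = -0.00194)
p: 0.37189 → 0.37024  (Δp = -0.00166)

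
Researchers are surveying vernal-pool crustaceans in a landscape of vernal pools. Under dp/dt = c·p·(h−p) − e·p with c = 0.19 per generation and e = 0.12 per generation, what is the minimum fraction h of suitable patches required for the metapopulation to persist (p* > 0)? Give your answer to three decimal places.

p* = h − e/c is positive only when h > e/c.
h_min = e/c = 0.12/0.19 = 0.6316.

0.632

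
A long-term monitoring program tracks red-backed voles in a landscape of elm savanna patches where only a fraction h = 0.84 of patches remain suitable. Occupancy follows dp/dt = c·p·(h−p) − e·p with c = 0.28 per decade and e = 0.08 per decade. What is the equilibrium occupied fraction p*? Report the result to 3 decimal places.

0.554

Setting dp/dt = 0 and dividing by p* gives c·(h−p*) = e.
So p* = h − e/c = 0.84 − 0.08/0.28 = 0.84 − 0.2857 = 0.5543.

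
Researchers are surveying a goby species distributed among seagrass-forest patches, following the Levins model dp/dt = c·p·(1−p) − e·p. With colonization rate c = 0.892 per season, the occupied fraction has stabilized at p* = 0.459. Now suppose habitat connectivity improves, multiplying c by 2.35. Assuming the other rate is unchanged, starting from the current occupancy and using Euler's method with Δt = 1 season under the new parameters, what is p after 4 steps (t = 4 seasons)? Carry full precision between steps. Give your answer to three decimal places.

Balance c(1−p*) = e gives e = 0.892×(1 − 0.45900) = 0.48257.
Starting from p₀ = 0.45900; update p ← p + (dp/dt)·Δt with the new parameters.
  1  |  dp/dt·Δt = +0.299026  |  p_1 = 0.758026
  2  |  dp/dt·Δt = +0.018689  |  p_2 = 0.776714
  3  |  dp/dt·Δt = -0.011279  |  p_3 = 0.765436
  4  |  dp/dt·Δt = +0.006982  |  p_4 = 0.772418

0.772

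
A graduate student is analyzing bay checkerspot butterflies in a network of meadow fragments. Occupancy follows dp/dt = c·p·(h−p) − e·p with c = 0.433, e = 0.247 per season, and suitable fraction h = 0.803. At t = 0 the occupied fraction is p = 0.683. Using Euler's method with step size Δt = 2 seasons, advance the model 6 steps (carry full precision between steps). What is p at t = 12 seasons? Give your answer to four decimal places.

0.2664

Update rule: p ← p + [c·p·(h−p) − e·p]·Δt with Δt = 2.
t = 2: p = 0.68300 + (-0.26642) = 0.41658
t = 4: p = 0.41658 + (-0.06638) = 0.35019
t = 6: p = 0.35019 + (-0.03567) = 0.31452
t = 8: p = 0.31452 + (-0.02232) = 0.29220
t = 10: p = 0.29220 + (-0.01509) = 0.27711
t = 12: p = 0.27711 + (-0.01069) = 0.26642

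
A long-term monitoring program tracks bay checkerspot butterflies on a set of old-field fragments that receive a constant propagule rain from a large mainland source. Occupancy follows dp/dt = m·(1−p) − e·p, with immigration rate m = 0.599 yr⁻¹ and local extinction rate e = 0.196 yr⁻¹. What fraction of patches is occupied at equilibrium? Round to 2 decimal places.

At equilibrium the propagule rain into empty patches balances local extinction: m(1−p*) = e·p*.
p* = m/(m+e) = 0.599/(0.599+0.196) = 0.599/0.7950 = 0.7535.

0.75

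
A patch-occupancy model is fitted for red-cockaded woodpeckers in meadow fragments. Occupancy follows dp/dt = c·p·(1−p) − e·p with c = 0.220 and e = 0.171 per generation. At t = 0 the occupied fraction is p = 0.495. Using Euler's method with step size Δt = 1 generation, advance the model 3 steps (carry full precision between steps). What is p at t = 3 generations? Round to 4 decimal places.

0.4194

Update rule: p ← p + [c·p·(1−p) − e·p]·Δt with Δt = 1.
  1  |  dp/dt·Δt = -0.029651  |  p_1 = 0.465349
  2  |  dp/dt·Δt = -0.024839  |  p_2 = 0.440511
  3  |  dp/dt·Δt = -0.021106  |  p_3 = 0.419405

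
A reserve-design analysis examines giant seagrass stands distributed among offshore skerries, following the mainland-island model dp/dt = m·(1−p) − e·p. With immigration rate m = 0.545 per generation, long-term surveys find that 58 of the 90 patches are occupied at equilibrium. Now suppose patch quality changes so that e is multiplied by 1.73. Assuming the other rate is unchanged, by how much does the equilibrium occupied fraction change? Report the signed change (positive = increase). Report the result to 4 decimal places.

Observed p* = 58/90 = 0.64444.
Balance m(1−p*) = e·p* gives e = m(1−p*)/p* = 0.545×0.35556/0.64444 = 0.30070.
New p* = m/(m+e) = 0.54500/(0.54500+0.52021) = 0.51164.
Δp* = 0.51164 − 0.64444 = -0.13280.

-0.1328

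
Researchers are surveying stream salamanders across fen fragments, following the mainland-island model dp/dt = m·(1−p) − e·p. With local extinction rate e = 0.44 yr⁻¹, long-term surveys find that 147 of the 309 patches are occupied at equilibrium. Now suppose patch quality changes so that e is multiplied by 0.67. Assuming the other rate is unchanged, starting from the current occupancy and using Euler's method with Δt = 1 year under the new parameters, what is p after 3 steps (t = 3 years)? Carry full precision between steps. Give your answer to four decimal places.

Observed p* = 147/309 = 0.47573.
Balance m(1−p*) = e·p* gives m = e·p*/(1−p*) = 0.44×0.47573/0.52427 = 0.39926.
Starting from p₀ = 0.47573; update p ← p + (dp/dt)·Δt with the new parameters.
p: 0.47573 → 0.54480  (Δp = +0.06908)
p: 0.54480 → 0.56594  (Δp = +0.02113)
p: 0.56594 → 0.57240  (Δp = +0.00647)

0.5724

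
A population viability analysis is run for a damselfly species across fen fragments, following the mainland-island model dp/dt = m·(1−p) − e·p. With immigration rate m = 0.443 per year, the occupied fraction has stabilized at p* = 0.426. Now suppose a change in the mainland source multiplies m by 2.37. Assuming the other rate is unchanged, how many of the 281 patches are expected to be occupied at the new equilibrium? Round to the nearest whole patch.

Balance m(1−p*) = e·p* gives e = m(1−p*)/p* = 0.443×0.57400/0.42600 = 0.59691.
New p* = m/(m+e) = 1.04991/(1.04991+0.59691) = 0.63754.
Expected occupied = 281 × 0.63754 = 179.15 ≈ 179.

179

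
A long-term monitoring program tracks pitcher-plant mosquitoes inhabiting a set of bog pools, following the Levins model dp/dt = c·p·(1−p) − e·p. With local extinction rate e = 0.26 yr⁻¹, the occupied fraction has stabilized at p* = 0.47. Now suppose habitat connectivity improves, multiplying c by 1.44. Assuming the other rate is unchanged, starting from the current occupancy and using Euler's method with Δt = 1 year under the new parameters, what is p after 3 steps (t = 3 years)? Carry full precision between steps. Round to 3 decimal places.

Balance c(1−p*) = e gives c = e/(1 − 0.47000) = 0.26/0.53000 = 0.49057.
Starting from p₀ = 0.47000; update p ← p + (dp/dt)·Δt with the new parameters.
t = 1: p = 0.47000 + (+0.05377) = 0.52377
t = 2: p = 0.52377 + (+0.04003) = 0.56379
t = 3: p = 0.56379 + (+0.02714) = 0.59094

0.591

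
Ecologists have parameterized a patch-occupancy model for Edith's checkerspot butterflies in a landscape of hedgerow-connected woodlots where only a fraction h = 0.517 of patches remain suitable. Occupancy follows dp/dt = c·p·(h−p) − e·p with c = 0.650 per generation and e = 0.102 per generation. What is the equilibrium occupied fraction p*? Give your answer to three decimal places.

Setting dp/dt = 0 and dividing by p* gives c·(h−p*) = e.
So p* = h − e/c = 0.517 − 0.102/0.650 = 0.517 − 0.1569 = 0.3601.

0.360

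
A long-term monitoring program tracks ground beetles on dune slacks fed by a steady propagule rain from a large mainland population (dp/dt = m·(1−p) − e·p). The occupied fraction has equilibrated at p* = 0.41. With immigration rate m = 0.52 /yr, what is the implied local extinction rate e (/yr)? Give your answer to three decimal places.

At equilibrium m(1−p*) = e·p*, so e = m(1−p*)/p*.
e = 0.52 × 0.5900 / 0.41 = 0.7483.

0.748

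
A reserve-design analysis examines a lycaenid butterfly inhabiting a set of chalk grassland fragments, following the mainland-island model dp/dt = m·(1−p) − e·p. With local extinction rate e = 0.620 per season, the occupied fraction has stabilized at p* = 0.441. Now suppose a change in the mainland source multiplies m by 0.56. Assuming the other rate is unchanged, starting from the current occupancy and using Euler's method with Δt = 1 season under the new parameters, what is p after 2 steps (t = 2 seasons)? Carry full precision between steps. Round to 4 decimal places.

Balance m(1−p*) = e·p* gives m = e·p*/(1−p*) = 0.620×0.44100/0.55900 = 0.48912.
Starting from p₀ = 0.44100; update p ← p + (dp/dt)·Δt with the new parameters.
step 1: Δp = -0.12030, p = 0.32070
step 2: Δp = -0.01276, p = 0.30793

0.3079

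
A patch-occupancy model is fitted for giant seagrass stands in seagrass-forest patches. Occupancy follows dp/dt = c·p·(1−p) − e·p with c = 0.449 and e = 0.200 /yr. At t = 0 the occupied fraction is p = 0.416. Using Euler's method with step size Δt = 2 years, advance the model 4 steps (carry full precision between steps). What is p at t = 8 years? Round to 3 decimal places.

Update rule: p ← p + [c·p·(1−p) − e·p]·Δt with Δt = 2.
p: 0.41600 → 0.46776  (Δp = +0.05176)
p: 0.46776 → 0.50423  (Δp = +0.03646)
p: 0.50423 → 0.52702  (Δp = +0.02279)
p: 0.52702 → 0.54006  (Δp = +0.01304)

0.540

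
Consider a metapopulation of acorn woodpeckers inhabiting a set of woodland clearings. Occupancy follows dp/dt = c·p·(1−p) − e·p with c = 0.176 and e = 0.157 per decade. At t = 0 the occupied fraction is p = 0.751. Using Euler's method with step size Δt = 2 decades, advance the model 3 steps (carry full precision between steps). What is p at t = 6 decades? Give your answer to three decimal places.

Update rule: p ← p + [c·p·(1−p) − e·p]·Δt with Δt = 2.
  1  |  dp/dt·Δt = -0.169990  |  p_1 = 0.581010
  2  |  dp/dt·Δt = -0.096747  |  p_2 = 0.484263
  3  |  dp/dt·Δt = -0.064146  |  p_3 = 0.420117

0.420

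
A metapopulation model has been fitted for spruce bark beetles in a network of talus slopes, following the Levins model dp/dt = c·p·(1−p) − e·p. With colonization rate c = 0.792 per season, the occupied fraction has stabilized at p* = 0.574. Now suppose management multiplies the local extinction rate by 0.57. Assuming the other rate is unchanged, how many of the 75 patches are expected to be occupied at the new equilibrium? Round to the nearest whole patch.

Balance c(1−p*) = e gives e = 0.792×(1 − 0.57400) = 0.33739.
New p* = 1 − e/c = 1 − 0.19231/0.79200 = 0.75718.
Expected occupied = 75 × 0.75718 = 56.79 ≈ 57.

57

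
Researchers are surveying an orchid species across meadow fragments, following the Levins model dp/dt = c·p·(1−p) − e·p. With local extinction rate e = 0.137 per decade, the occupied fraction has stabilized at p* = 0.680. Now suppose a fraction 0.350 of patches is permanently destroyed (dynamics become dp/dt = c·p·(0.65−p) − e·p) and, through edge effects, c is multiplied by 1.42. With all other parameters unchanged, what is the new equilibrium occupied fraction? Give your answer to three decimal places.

0.425

Balance c(1−p*) = e gives c = e/(1 − 0.68000) = 0.137/0.32000 = 0.42813.
New p* = 0.65 − e/c = 0.65 − 0.13700/0.60794 = 0.42465.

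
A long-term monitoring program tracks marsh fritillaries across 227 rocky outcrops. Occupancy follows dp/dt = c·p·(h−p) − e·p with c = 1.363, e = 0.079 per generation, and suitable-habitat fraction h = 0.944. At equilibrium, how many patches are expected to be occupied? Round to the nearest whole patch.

201

p* = h − e/c = 0.944 − 0.0580 = 0.8860.
Expected occupied patches = N × p* = 227 × 0.8860 = 201.13 ≈ 201.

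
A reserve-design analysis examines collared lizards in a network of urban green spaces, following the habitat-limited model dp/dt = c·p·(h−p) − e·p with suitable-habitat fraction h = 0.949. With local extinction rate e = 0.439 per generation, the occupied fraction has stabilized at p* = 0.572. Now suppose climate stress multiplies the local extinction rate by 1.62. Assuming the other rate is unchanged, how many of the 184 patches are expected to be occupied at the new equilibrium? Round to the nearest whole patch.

Balance c(h−p*) = e gives c = e/(0.949 − 0.57200) = 0.439/0.37700 = 1.16446.
New p* = 0.949 − e/c = 0.949 − 0.71118/1.16446 = 0.33826.
Expected occupied = 184 × 0.33826 = 62.24 ≈ 62.

62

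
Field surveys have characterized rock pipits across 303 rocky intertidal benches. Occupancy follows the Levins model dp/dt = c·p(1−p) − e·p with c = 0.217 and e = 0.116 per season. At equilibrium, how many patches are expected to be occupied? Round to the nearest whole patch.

141

p* = 1 − e/c = 1 − 0.116/0.217 = 0.4654.
Expected occupied patches = N × p* = 303 × 0.4654 = 141.03 ≈ 141.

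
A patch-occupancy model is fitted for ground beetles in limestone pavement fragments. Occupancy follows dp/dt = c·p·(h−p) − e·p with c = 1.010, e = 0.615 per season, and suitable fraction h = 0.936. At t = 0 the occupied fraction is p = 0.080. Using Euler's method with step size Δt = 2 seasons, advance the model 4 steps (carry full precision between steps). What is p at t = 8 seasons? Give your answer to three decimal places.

Update rule: p ← p + [c·p·(h−p) − e·p]·Δt with Δt = 2.
p: 0.08000 → 0.11993  (Δp = +0.03993)
p: 0.11993 → 0.17012  (Δp = +0.05019)
p: 0.17012 → 0.22406  (Δp = +0.05394)
p: 0.22406 → 0.27069  (Δp = +0.04663)

0.271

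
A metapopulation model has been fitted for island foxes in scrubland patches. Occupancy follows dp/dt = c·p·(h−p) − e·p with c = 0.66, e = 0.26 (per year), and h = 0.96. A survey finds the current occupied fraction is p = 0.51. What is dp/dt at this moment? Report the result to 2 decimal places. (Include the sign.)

0.02

Colonization term: c·p·(h−p) = 0.66×0.51×0.4500 = 0.15147.
Extinction term: e·p = 0.13260.
dp/dt = 0.15147 − 0.13260 = 0.01887.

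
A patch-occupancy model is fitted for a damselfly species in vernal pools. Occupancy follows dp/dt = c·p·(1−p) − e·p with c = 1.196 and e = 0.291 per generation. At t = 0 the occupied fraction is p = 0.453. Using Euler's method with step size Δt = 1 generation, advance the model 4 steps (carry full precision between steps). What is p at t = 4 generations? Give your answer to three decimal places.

Update rule: p ← p + [c·p·(1−p) − e·p]·Δt with Δt = 1.
p: 0.45300 → 0.61754  (Δp = +0.16454)
p: 0.61754 → 0.72031  (Δp = +0.10278)
p: 0.72031 → 0.75165  (Δp = +0.03134)
p: 0.75165 → 0.75618  (Δp = +0.00453)

0.756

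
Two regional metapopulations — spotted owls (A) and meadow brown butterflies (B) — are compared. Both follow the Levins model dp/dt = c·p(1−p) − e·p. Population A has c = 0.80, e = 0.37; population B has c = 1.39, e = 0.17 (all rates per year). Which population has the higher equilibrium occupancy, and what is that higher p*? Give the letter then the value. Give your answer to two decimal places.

B, 0.88

A: p*_A = 1 − 0.37/0.80 = 0.5375.
B: p*_B = 1 − 0.17/1.39 = 0.8777.
B is higher at 0.8777.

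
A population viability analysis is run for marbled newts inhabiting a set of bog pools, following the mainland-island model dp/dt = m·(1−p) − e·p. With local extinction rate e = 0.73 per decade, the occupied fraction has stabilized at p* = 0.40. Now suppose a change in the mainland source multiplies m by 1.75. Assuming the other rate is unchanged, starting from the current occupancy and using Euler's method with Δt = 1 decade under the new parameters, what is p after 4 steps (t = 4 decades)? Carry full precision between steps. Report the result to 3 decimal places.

Balance m(1−p*) = e·p* gives m = e·p*/(1−p*) = 0.73×0.40000/0.60000 = 0.48667.
Starting from p₀ = 0.40000; update p ← p + (dp/dt)·Δt with the new parameters.
  1  |  dp/dt·Δt = +0.219000  |  p_1 = 0.619000
  2  |  dp/dt·Δt = -0.127385  |  p_2 = 0.491615
  3  |  dp/dt·Δt = +0.074096  |  p_3 = 0.565711
  4  |  dp/dt·Δt = -0.043099  |  p_4 = 0.522612

0.523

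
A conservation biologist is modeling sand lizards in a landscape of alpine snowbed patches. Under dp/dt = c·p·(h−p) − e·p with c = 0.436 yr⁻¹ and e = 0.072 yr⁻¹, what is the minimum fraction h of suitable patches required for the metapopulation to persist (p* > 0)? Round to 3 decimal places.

p* = h − e/c is positive only when h > e/c.
h_min = e/c = 0.072/0.436 = 0.1651.

0.165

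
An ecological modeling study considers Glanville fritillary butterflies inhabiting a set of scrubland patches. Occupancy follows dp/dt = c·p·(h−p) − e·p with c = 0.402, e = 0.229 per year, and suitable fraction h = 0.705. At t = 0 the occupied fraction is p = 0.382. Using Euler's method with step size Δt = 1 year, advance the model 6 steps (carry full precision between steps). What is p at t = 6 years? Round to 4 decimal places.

0.2459

Update rule: p ← p + [c·p·(h−p) − e·p]·Δt with Δt = 1.
p: 0.38200 → 0.34412  (Δp = -0.03788)
p: 0.34412 → 0.31524  (Δp = -0.02888)
p: 0.31524 → 0.29244  (Δp = -0.02280)
p: 0.29244 → 0.27398  (Δp = -0.01847)
p: 0.27398 → 0.25871  (Δp = -0.01527)
p: 0.25871 → 0.24588  (Δp = -0.01283)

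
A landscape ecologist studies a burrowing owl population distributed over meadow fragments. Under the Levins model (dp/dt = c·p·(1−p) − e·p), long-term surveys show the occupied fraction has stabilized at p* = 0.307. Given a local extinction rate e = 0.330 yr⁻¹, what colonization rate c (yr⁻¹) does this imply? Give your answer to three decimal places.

0.476

At equilibrium c(1−p*) = e, so c = e/(1−p*).
c = 0.330/(1 − 0.307) = 0.330/0.6930 = 0.4762.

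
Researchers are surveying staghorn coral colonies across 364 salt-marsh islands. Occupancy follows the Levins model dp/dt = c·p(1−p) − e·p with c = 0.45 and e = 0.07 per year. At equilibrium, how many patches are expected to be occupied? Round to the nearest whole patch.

307

p* = 1 − e/c = 1 − 0.07/0.45 = 0.8444.
Expected occupied patches = N × p* = 364 × 0.8444 = 307.38 ≈ 307.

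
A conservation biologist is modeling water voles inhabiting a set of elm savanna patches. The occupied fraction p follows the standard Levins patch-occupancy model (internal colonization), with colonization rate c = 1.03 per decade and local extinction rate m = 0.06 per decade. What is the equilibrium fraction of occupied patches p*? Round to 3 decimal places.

At equilibrium, colonization balances extinction: c·p*·(1−p*) = m·p*.
So p* = 1 − m/c = 1 − 0.06/1.03 = 1 − 0.0583 = 0.9417.

0.942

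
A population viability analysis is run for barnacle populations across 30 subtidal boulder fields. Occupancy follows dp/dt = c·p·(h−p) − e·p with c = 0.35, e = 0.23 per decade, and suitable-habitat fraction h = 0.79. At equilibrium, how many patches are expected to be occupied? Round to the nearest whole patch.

p* = h − e/c = 0.79 − 0.6571 = 0.1329.
Expected occupied patches = N × p* = 30 × 0.1329 = 3.99 ≈ 4.

4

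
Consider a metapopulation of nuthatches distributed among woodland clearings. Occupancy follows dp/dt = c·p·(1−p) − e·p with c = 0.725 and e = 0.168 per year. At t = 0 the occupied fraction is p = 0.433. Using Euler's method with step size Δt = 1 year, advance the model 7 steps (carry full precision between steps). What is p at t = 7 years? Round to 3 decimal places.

0.765

Update rule: p ← p + [c·p·(1−p) − e·p]·Δt with Δt = 1.
step 1: Δp = +0.10525, p = 0.53825
step 2: Δp = +0.08976, p = 0.62801
step 3: Δp = +0.06386, p = 0.69188
step 4: Δp = +0.03832, p = 0.73020
step 5: Δp = +0.02016, p = 0.75036
step 6: Δp = +0.00975, p = 0.76010
step 7: Δp = +0.00450, p = 0.76461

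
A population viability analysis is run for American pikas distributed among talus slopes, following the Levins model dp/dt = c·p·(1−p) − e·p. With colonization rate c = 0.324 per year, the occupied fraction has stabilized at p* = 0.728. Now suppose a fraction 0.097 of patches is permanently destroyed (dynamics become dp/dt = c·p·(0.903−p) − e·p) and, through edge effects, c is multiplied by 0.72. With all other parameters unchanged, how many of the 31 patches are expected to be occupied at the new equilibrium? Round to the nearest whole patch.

16

Balance c(1−p*) = e gives e = 0.324×(1 − 0.72800) = 0.08813.
New p* = 0.903 − e/c = 0.903 − 0.08813/0.23328 = 0.52521.
Expected occupied = 31 × 0.52521 = 16.28 ≈ 16.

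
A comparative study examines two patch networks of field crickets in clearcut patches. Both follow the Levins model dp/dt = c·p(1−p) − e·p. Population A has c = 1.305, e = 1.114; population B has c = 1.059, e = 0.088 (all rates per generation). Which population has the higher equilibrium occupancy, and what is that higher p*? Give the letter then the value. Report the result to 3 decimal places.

A: p*_A = 1 − 1.114/1.305 = 0.1464.
B: p*_B = 1 − 0.088/1.059 = 0.9169.
B is higher at 0.9169.

B, 0.917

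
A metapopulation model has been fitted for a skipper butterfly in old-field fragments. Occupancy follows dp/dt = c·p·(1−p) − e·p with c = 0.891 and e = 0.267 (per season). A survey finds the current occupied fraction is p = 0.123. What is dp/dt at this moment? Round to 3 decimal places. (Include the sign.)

0.063

Colonization term: c·p·(1−p) = 0.891×0.123×0.8770 = 0.09611.
Extinction term: e·p = 0.03284.
dp/dt = 0.09611 − 0.03284 = 0.06327.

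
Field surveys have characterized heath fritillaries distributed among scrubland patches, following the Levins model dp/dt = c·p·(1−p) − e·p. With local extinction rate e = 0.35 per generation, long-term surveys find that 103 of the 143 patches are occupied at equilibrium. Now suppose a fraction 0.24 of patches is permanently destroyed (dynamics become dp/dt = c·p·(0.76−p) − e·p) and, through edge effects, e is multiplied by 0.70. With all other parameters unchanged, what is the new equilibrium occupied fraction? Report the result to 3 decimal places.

Observed p* = 103/143 = 0.72028.
Balance c(1−p*) = e gives c = e/(1 − 0.72028) = 0.35/0.27972 = 1.25125.
New p* = 0.76 − e/c = 0.76 − 0.24500/1.25125 = 0.56420.

0.564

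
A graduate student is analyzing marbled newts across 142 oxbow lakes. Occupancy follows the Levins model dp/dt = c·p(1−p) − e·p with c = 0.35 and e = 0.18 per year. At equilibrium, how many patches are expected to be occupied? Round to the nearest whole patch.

69

p* = 1 − e/c = 1 − 0.18/0.35 = 0.4857.
Expected occupied patches = N × p* = 142 × 0.4857 = 68.97 ≈ 69.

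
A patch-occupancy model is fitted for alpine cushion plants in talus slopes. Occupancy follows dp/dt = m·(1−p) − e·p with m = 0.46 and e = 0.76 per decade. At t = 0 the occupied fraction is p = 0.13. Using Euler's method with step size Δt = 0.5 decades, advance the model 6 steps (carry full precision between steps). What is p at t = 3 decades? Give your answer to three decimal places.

Update rule: p ← p + [m·(1−p) − e·p]·Δt with Δt = 0.5.
p: 0.13000 → 0.28070  (Δp = +0.15070)
p: 0.28070 → 0.33947  (Δp = +0.05877)
p: 0.33947 → 0.36239  (Δp = +0.02292)
p: 0.36239 → 0.37133  (Δp = +0.00894)
p: 0.37133 → 0.37482  (Δp = +0.00349)
p: 0.37482 → 0.37618  (Δp = +0.00136)

0.376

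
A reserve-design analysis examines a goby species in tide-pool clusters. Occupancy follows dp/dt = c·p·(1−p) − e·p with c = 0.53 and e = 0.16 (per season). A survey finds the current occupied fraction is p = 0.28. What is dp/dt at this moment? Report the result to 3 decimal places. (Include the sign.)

Colonization term: c·p·(1−p) = 0.53×0.28×0.7200 = 0.10685.
Extinction term: e·p = 0.04480.
dp/dt = 0.10685 − 0.04480 = 0.06205.

0.062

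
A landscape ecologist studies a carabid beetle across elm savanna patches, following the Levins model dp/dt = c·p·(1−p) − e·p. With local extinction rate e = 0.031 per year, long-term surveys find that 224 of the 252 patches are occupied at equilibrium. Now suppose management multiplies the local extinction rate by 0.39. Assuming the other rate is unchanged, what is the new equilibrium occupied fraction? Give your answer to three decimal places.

0.957

Observed p* = 224/252 = 0.88889.
Balance c(1−p*) = e gives c = e/(1 − 0.88889) = 0.031/0.11111 = 0.27900.
New p* = 1 − e/c = 1 − 0.01209/0.27900 = 0.95667.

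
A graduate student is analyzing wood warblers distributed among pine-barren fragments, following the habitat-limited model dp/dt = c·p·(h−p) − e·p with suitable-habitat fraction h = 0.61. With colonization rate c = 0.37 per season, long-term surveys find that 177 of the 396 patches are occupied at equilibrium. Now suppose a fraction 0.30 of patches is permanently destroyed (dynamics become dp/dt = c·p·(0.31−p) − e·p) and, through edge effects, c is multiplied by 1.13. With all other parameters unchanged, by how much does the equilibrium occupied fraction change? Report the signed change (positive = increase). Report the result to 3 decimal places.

Observed p* = 177/396 = 0.44697.
Balance c(h−p*) = e gives e = 0.37×(0.61 − 0.44697) = 0.06032.
New p* = 0.31 − e/c = 0.31 − 0.06032/0.41810 = 0.16573.
Δp* = 0.16573 − 0.44697 = -0.28124.

-0.281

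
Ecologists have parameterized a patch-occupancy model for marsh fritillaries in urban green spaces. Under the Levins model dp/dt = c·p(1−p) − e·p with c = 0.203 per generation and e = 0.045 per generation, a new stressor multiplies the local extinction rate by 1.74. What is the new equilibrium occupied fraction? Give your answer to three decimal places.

Before: p* = 1 − 0.045/0.203 = 0.7783.
After the change, c = 0.203, e = 0.0783, so p* = 1 − 0.0783/0.203 = 0.6143.

0.614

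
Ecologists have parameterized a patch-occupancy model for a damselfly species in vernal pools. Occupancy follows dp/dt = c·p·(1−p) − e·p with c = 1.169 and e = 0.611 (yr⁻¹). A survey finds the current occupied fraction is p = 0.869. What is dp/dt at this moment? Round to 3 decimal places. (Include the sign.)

Colonization term: c·p·(1−p) = 1.169×0.869×0.1310 = 0.13308.
Extinction term: e·p = 0.53096.
dp/dt = 0.13308 − 0.53096 = -0.39788.

-0.398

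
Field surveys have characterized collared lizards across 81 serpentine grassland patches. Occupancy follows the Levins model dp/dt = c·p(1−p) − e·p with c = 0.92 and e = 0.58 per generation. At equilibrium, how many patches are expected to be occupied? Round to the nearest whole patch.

p* = 1 − e/c = 1 − 0.58/0.92 = 0.3696.
Expected occupied patches = N × p* = 81 × 0.3696 = 29.93 ≈ 30.

30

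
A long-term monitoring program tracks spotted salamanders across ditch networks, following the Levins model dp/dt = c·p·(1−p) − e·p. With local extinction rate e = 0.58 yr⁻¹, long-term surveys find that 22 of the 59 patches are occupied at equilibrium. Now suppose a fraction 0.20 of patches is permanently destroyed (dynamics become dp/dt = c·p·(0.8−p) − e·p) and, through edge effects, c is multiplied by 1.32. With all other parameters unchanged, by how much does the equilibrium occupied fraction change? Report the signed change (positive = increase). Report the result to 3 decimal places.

Observed p* = 22/59 = 0.37288.
Balance c(1−p*) = e gives c = e/(1 − 0.37288) = 0.58/0.62712 = 0.92486.
New p* = 0.8 − e/c = 0.8 − 0.58000/1.22082 = 0.32491.
Δp* = 0.32491 − 0.37288 = -0.04797.

-0.048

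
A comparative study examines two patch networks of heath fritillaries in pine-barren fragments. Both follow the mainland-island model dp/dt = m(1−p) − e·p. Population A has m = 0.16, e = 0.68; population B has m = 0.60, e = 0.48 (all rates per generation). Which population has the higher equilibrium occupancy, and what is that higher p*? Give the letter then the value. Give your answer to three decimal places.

B, 0.556

A: p*_A = m/(m+e) = 0.16/0.8400 = 0.1905.
B: p*_B = 0.60/1.0800 = 0.5556.
B is higher at 0.5556.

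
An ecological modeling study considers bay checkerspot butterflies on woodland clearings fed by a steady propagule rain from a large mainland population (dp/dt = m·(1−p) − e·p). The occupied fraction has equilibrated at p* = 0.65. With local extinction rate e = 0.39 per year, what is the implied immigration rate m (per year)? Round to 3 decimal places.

0.724

At equilibrium m(1−p*) = e·p*, so m = e·p*/(1−p*).
m = 0.39 × 0.65 / 0.3500 = 0.2535/0.3500 = 0.7243.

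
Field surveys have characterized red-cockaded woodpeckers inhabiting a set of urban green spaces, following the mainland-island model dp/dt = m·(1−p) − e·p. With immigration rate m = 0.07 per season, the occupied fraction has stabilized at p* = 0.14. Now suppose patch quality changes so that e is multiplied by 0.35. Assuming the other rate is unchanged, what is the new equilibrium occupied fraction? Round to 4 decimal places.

0.3175

Balance m(1−p*) = e·p* gives e = m(1−p*)/p* = 0.07×0.86000/0.14000 = 0.43000.
New p* = m/(m+e) = 0.07000/(0.07000+0.15050) = 0.31746.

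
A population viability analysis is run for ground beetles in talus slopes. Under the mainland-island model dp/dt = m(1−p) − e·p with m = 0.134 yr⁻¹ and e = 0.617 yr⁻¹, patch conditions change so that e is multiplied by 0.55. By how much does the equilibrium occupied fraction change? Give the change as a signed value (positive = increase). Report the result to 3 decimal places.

0.105

Before: p* = 0.134/(0.134+0.617) = 0.1784.
After: m = 0.134, e = 0.33935; p* = 0.134/0.4734 = 0.2831.
Δp* = 0.2831 − 0.1784 = +0.1047.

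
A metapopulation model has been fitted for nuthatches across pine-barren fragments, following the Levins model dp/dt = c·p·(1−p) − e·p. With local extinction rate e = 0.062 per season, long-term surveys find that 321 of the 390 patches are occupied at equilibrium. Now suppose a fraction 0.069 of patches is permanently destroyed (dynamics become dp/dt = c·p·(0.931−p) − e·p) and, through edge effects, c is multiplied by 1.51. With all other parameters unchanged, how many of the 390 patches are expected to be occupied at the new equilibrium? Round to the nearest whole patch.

317

Observed p* = 321/390 = 0.82308.
Balance c(1−p*) = e gives c = e/(1 − 0.82308) = 0.062/0.17692 = 0.35044.
New p* = 0.931 − e/c = 0.931 − 0.06200/0.52916 = 0.81383.
Expected occupied = 390 × 0.81383 = 317.39 ≈ 317.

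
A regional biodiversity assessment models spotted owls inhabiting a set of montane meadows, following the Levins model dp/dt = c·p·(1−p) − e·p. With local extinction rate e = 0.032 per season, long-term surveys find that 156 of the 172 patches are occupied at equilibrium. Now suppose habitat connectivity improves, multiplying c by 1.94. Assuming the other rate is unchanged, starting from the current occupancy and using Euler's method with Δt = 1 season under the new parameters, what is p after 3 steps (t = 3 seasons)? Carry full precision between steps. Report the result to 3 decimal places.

0.950

Observed p* = 156/172 = 0.90698.
Balance c(1−p*) = e gives c = e/(1 − 0.90698) = 0.032/0.09302 = 0.34400.
Starting from p₀ = 0.90698; update p ← p + (dp/dt)·Δt with the new parameters.
p: 0.90698 → 0.93426  (Δp = +0.02728)
p: 0.93426 → 0.94535  (Δp = +0.01109)
p: 0.94535 → 0.94958  (Δp = +0.00423)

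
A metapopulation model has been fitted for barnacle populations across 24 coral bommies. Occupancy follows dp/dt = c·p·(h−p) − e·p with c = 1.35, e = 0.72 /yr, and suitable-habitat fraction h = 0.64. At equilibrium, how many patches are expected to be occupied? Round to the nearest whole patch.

3

p* = h − e/c = 0.64 − 0.5333 = 0.1067.
Expected occupied patches = N × p* = 24 × 0.1067 = 2.56 ≈ 3.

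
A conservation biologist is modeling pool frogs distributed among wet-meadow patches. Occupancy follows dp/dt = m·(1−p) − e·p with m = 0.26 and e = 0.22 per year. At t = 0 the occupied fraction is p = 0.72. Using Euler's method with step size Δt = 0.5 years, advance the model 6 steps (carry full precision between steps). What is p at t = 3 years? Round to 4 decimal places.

0.5760

Update rule: p ← p + [m·(1−p) − e·p]·Δt with Δt = 0.5.
p: 0.72000 → 0.67720  (Δp = -0.04280)
p: 0.67720 → 0.64467  (Δp = -0.03253)
p: 0.64467 → 0.61995  (Δp = -0.02472)
p: 0.61995 → 0.60116  (Δp = -0.01879)
p: 0.60116 → 0.58688  (Δp = -0.01428)
p: 0.58688 → 0.57603  (Δp = -0.01085)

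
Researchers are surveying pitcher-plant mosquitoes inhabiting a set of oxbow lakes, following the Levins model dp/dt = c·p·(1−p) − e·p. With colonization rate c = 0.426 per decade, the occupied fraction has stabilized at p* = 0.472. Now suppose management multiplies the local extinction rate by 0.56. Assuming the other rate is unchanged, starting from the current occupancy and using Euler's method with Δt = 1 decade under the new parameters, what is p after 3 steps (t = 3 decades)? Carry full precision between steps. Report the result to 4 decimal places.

0.5942

Balance c(1−p*) = e gives e = 0.426×(1 − 0.47200) = 0.22493.
Starting from p₀ = 0.47200; update p ← p + (dp/dt)·Δt with the new parameters.
p: 0.47200 → 0.51871  (Δp = +0.04671)
p: 0.51871 → 0.55973  (Δp = +0.04101)
p: 0.55973 → 0.59420  (Δp = +0.03448)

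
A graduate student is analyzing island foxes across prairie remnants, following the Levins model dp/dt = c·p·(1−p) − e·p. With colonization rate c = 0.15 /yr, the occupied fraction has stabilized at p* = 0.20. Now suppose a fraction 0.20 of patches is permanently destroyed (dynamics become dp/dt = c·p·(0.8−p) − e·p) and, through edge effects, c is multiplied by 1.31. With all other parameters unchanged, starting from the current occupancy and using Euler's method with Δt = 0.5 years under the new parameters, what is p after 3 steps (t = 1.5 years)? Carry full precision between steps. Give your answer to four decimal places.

0.1994

Balance c(1−p*) = e gives e = 0.15×(1 − 0.20000) = 0.12000.
Starting from p₀ = 0.20000; update p ← p + (dp/dt)·Δt with the new parameters.
  1  |  dp/dt·Δt = -0.000210  |  p_1 = 0.199790
  2  |  dp/dt·Δt = -0.000206  |  p_2 = 0.199584
  3  |  dp/dt·Δt = -0.000201  |  p_3 = 0.199383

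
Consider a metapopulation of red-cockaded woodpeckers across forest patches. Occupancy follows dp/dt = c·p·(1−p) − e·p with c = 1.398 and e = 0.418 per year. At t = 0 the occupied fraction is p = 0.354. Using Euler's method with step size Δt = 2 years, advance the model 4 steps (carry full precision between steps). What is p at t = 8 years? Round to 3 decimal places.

0.704

Update rule: p ← p + [c·p·(1−p) − e·p]·Δt with Δt = 2.
p: 0.35400 → 0.69746  (Δp = +0.34346)
p: 0.69746 → 0.70437  (Δp = +0.00691)
p: 0.70437 → 0.69774  (Δp = -0.00663)
p: 0.69774 → 0.70411  (Δp = +0.00637)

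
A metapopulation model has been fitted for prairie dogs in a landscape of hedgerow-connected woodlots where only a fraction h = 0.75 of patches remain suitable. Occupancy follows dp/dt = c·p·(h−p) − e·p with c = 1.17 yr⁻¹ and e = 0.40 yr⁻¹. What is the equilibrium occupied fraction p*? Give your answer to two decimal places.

0.41

Setting dp/dt = 0 and dividing by p* gives c·(h−p*) = e.
So p* = h − e/c = 0.75 − 0.40/1.17 = 0.75 − 0.3419 = 0.4081.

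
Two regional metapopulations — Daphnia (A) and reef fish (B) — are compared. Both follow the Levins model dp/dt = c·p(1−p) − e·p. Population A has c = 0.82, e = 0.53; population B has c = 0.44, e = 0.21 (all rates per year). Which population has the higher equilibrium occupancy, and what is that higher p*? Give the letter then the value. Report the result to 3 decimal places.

A: p*_A = 1 − 0.53/0.82 = 0.3537.
B: p*_B = 1 − 0.21/0.44 = 0.5227.
B is higher at 0.5227.

B, 0.523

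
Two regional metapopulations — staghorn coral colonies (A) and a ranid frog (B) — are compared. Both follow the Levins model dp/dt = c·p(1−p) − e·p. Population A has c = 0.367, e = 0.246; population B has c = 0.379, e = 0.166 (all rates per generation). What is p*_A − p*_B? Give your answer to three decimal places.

A: p*_A = 1 − 0.246/0.367 = 0.3297.
B: p*_B = 1 − 0.166/0.379 = 0.5620.
p*_A − p*_B = 0.3297 − 0.5620 = -0.2323.

-0.232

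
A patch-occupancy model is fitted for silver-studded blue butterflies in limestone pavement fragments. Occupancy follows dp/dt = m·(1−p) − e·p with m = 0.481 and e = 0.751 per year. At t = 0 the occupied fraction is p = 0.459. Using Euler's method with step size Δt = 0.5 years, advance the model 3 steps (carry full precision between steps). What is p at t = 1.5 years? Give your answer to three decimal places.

0.394

Update rule: p ← p + [m·(1−p) − e·p]·Δt with Δt = 0.5.
step 1: Δp = -0.04224, p = 0.41676
step 2: Δp = -0.01622, p = 0.40053
step 3: Δp = -0.00623, p = 0.39431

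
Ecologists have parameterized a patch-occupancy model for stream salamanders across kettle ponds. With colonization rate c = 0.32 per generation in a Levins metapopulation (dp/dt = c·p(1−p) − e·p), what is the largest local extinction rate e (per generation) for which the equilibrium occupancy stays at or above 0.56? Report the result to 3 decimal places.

1 − e/c ≥ 0.56 ⇒ e ≤ c(1 − 0.56) = 0.32 × 0.4400.
e_max = 0.1408.

0.141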